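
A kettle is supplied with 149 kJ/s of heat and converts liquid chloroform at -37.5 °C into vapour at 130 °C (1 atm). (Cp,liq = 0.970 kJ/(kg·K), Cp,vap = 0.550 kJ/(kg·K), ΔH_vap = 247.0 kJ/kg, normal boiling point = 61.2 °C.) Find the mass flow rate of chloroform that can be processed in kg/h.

ṁ = 1410 kg/h

Δh = 0.970×(61.2−-37.5) + 247.0 + 0.550×(130−61.2) = 380.58 kJ/kg
Q = 149 kJ/s = 149 kJ/s = 536400 kJ/h
ṁ = Q/Δh = 536400 / 380.58 = 1409.4 kg/h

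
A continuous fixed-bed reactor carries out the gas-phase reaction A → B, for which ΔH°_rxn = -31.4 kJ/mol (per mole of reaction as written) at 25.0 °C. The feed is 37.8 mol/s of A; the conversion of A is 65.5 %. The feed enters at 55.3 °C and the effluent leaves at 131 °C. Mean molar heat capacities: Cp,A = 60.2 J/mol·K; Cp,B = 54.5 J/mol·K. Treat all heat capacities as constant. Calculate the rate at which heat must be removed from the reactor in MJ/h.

Extent of reaction ξ = 0.655 × 37.8 = 24.759 mol/s
Reaction term: ξ·ΔH°_rxn = 24.759 × -31.4 = -777.43 kJ/s
Sensible, feed 55.3→25 °C: -68.949 kJ/s
Outlet flows (mol/s): A 13.041, B 24.759
Sensible, products 25→131 °C: 226.25 kJ/s
Q = ΔH = -620.13 kJ/s = -620.13 kW
Heat removed = 2232.5 MJ/h

Q_out = 2230 MJ/h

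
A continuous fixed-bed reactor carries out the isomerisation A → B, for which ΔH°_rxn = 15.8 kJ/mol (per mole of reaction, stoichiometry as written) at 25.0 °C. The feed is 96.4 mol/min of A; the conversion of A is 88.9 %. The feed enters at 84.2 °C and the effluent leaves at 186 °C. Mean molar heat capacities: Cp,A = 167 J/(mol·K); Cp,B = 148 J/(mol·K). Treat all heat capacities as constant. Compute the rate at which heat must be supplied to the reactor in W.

Extent of reaction ξ = 0.889 × 96.4 = 85.7 mol/min
Reaction term: ξ·ΔH°_rxn = 85.7 × 15.8 = 1354.1 kJ/min
Sensible, feed 84.2→25 °C: -953.05 kJ/min
Outlet flows (mol/min): A 10.7, B 85.7
Sensible, products 25→186 °C: 2329.8 kJ/min
Q = ΔH = 2730.8 kJ/min = 45.513 kW
Heat supplied = 45513 W

Q_in = 45500 W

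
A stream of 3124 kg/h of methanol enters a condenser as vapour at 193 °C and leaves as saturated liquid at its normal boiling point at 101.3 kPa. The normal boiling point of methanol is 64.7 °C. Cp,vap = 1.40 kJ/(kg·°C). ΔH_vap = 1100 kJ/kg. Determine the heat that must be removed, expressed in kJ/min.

Q_c = 66600 kJ/min

vapour 193→64.7 °C: -179.62 kJ/kg
condensation at 64.7 °C: -1100 kJ/kg
Δh = -179.62 + -1100 = -1279.6 kJ/kg
Q = ṁ·Δh = 3124 kg/h × -1279.6 kJ/kg = -3.9975e+06 kJ/h
|Q| = 1110.4 kW = 66626 kJ/min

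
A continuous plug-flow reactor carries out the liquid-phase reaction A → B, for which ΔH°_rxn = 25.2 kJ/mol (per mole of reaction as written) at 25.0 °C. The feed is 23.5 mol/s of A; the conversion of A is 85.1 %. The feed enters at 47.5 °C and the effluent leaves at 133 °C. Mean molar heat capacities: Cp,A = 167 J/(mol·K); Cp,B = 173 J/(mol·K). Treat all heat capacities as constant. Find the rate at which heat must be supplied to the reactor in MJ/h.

Q_in = 3070 MJ/h

Extent of reaction ξ = 0.851 × 23.5 = 19.998 mol/s
Reaction term: ξ·ΔH°_rxn = 19.998 × 25.2 = 503.96 kJ/s
Sensible, feed 47.5→25 °C: -88.301 kJ/s
Outlet flows (mol/s): A 3.5015, B 19.998
Sensible, products 25→133 °C: 436.81 kJ/s
Q = ΔH = 852.47 kJ/s = 852.47 kW
Heat supplied = 3068.9 MJ/h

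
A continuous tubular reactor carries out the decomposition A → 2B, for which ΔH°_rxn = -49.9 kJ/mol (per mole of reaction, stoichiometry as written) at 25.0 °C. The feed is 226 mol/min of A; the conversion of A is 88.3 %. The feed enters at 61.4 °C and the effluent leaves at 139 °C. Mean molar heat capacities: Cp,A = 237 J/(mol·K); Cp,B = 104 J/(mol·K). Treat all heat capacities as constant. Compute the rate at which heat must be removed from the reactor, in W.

Extent of reaction ξ = 0.883 × 226 = 199.56 mol/min
Reaction term: ξ·ΔH°_rxn = 199.56 × -49.9 = -9957.9 kJ/min
Sensible, feed 61.4→25 °C: -1949.7 kJ/min
Outlet flows (mol/min): A 26.442, B 399.12
Sensible, products 25→139 °C: 5446.3 kJ/min
Q = ΔH = -6461.3 kJ/min = -107.69 kW
Heat removed = 107690 W

Q_out = 108000 W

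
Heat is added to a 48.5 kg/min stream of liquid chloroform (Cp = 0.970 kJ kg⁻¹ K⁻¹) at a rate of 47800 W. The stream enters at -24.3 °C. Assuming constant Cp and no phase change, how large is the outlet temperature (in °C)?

Q = 47800 W = 2868 kJ/min
ΔT = Q/(ṁ·Cp) = 2868/(48.5×0.970) = 60.963 K
T_out = -24.3 + 60.963 = 36.663 °C

T_out = 36.7 °C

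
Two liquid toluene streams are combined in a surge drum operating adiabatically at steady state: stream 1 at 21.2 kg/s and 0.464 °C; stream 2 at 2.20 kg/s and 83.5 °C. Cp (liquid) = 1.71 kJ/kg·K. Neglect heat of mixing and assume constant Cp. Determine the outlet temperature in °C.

Energy balance with Q = 0: Σ ṁᵢCp,ᵢ(T_out − Tᵢ) = 0
T_out = Σ ṁᵢCp,ᵢTᵢ / Σ ṁᵢCp,ᵢ
      = 330.95 / 40.014 = 8.2708 °C

T_out = 8.27 °C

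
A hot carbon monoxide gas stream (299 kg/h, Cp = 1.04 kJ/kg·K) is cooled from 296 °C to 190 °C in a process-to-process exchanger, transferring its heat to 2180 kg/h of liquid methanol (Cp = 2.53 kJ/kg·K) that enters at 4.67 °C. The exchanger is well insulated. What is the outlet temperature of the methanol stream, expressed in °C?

Heat released by hot stream: Q = 299 × 1.04 × (296 − 190) = 32962 kJ/h
Energy balance on cold side (adiabatic exchanger): Q = ṁ_c·Cp_c·(T_c,out − T_c,in)
T_c,out = 4.67 + 32962/(2180 × 2.53) = 10.646 °C

T_c,out = 10.6 °C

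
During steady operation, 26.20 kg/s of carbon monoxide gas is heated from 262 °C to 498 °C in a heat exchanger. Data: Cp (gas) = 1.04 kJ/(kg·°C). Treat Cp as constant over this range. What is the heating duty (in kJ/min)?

Q = 386000 kJ/min

Q = ṁ·Cp·ΔT = 26.20 × 1.04 × (498 − 262) = 6430.5 kJ/s
Heating duty = 385830 kJ/min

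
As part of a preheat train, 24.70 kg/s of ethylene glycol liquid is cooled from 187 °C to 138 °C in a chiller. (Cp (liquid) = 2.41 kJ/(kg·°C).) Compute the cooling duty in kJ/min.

Q_c = 175000 kJ/min

Q = ṁ·Cp·ΔT = 24.70 × 2.41 × (138 − 187) = -2916.8 kJ/s
Cooling duty = 175010 kJ/min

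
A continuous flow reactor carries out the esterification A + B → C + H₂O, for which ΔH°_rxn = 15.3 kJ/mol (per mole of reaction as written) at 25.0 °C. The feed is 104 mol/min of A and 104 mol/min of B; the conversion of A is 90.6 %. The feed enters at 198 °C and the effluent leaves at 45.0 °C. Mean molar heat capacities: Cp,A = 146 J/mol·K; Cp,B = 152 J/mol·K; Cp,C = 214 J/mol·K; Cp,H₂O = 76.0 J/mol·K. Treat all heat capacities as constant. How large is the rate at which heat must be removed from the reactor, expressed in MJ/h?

Extent of reaction ξ = 0.906 × 104 = 94.224 mol/min
Reaction term: ξ·ΔH°_rxn = 94.224 × 15.3 = 1441.6 kJ/min
Sensible, feed 198→25 °C: -5361.6 kJ/min
Outlet flows (mol/min): A 9.776, B 9.776, C 94.224, H₂O 94.224
Sensible, products 25→45.0 °C: 604.76 kJ/min
Q = ΔH = -3315.2 kJ/min = -55.254 kW
Heat removed = 198.91 MJ/h

Q_out = 199 MJ/h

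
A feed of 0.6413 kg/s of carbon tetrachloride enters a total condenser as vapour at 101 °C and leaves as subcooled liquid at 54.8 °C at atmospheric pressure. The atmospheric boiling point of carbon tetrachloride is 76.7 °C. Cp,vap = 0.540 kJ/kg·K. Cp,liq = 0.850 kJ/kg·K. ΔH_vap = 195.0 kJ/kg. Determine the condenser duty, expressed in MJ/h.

vapour 101→76.7 °C: -13.122 kJ/kg
condensation at 76.7 °C: -195 kJ/kg
liquid 76.7→54.8 °C: -18.615 kJ/kg
Δh = -13.122 + -195 + -18.615 = -226.74 kJ/kg
Q = ṁ·Δh = 0.6413 kg/s × -226.74 kJ/kg = -145.41 kJ/s
|Q| = 145.41 kW = 523.46 MJ/h

Q_c = 523 MJ/h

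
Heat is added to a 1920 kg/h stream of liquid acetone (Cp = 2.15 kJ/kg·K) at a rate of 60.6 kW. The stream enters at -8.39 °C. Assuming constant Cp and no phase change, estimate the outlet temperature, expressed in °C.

T_out = 44.5 °C

Q = 60.6 kW = 218160 kJ/h
ΔT = Q/(ṁ·Cp) = 218160/(1920×2.15) = 52.849 K
T_out = -8.39 + 52.849 = 44.459 °C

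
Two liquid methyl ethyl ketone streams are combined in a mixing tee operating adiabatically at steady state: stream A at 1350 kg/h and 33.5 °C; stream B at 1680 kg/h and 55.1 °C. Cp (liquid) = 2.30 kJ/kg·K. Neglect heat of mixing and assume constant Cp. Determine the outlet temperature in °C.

T_out = 45.5 °C

Adiabatic, steady state ⇒ Σ ṁᵢCp,ᵢ(T_out − Tᵢ) = 0
T_out = Σ ṁᵢCp,ᵢTᵢ / Σ ṁᵢCp,ᵢ
      = 316920 / 6969 = 45.476 °C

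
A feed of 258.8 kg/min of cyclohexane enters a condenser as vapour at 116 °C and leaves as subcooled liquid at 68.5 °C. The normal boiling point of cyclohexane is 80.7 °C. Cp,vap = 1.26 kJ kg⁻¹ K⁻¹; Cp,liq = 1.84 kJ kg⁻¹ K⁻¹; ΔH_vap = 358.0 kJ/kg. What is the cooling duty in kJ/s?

Q_c = 1830 kJ/s

vapour 116→80.7 °C: -44.478 kJ/kg
condensation at 80.7 °C: -358 kJ/kg
liquid 80.7→68.5 °C: -22.448 kJ/kg
Δh = -44.478 + -358 + -22.448 = -424.93 kJ/kg
Q = ṁ·Δh = 258.8 kg/min × -424.93 kJ/kg = -109970 kJ/min
|Q| = 1832.8 kW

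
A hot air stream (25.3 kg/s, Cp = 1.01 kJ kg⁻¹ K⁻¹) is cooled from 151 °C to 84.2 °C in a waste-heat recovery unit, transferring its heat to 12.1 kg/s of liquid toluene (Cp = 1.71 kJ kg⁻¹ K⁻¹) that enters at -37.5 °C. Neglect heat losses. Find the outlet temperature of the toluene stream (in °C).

Heat released by hot stream: Q = 25.3 × 1.01 × (151 − 84.2) = 1706.9 kJ/s
Energy balance on cold side (adiabatic exchanger): Q = ṁ_c·Cp_c·(T_c,out − T_c,in)
T_c,out = -37.5 + 1706.9/(12.1 × 1.71) = 44.997 °C

T_c,out = 45.0 °C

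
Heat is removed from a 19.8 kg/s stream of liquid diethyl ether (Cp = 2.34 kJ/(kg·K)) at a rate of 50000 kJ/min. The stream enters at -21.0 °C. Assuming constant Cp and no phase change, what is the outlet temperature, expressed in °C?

Q = 50000 kJ/min = 833.33 kJ/s
ΔT = Q/(ṁ·Cp) = 833.33/(19.8×2.34) = 17.986 K
T_out = -21.0 − 17.986 = -38.986 °C

T_out = -39.0 °C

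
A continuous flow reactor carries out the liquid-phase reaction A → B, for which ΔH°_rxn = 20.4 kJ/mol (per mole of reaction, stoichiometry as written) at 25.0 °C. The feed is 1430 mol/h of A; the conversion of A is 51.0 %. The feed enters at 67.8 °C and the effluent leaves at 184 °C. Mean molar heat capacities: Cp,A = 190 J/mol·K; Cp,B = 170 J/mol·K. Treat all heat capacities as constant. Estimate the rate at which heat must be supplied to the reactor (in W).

Extent of reaction ξ = 0.510 × 1430 = 729.3 mol/h
Reaction term: ξ·ΔH°_rxn = 729.3 × 20.4 = 14878 kJ/h
Sensible, feed 67.8→25 °C: -11629 kJ/h
Outlet flows (mol/h): A 700.7, B 729.3
Sensible, products 25→184 °C: 40881 kJ/h
Q = ΔH = 44130 kJ/h = 12.258 kW
Heat supplied = 12258 W

Q_in = 12300 W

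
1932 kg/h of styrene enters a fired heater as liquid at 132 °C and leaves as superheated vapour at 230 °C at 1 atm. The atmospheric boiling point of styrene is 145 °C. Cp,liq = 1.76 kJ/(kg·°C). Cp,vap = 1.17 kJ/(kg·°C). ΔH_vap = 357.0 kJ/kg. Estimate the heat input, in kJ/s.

liquid 132→145 °C: 22.88 kJ/kg
vaporisation at 145 °C: 357 kJ/kg
vapour 145→230 °C: 99.45 kJ/kg
Δh = 22.88 + 357 + 99.45 = 479.33 kJ/kg
Q = ṁ·Δh = 1932 kg/h × 479.33 kJ/kg = 926070 kJ/h
|Q| = 257.24 kW

Q = 257 kJ/s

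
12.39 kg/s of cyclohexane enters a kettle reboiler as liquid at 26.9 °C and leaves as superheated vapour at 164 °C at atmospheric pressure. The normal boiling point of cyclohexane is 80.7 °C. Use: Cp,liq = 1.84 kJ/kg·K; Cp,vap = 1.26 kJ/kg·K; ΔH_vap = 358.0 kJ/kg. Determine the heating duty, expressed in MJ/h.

Q = 25100 MJ/h

liquid 26.9→80.7 °C: 98.992 kJ/kg
vaporisation at 80.7 °C: 358 kJ/kg
vapour 80.7→164 °C: 104.96 kJ/kg
Δh = 98.992 + 358 + 104.96 = 561.95 kJ/kg
Q = ṁ·Δh = 12.39 kg/s × 561.95 kJ/kg = 6962.6 kJ/s
|Q| = 6962.6 kW = 25065 MJ/h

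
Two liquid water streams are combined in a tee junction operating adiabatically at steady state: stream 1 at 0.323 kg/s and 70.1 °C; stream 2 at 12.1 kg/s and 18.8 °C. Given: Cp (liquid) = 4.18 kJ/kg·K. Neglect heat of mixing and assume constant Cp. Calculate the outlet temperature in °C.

Adiabatic, steady state ⇒ Σ ṁᵢCp,ᵢ(T_out − Tᵢ) = 0
Σ ṁᵢCp,ᵢTᵢ = 0.323×4.18×70.1 + 12.1×4.18×18.8 = 1045.5
Σ ṁᵢCp,ᵢ = 0.323×4.18 + 12.1×4.18 = 51.928
T_out = 1045.5 / 51.928 = 20.134 °C

T_out = 20.1 °C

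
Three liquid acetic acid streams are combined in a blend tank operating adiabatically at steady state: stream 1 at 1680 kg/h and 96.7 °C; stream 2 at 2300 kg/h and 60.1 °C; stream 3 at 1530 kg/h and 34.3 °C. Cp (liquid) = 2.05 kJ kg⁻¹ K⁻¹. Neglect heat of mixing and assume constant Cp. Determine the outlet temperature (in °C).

No heat crosses the boundary, so H_out = H_in.
Σ ṁᵢCp,ᵢTᵢ = 1680×2.05×96.7 + 2300×2.05×60.1 + 1530×2.05×34.3 = 723990
Σ ṁᵢCp,ᵢ = 1680×2.05 + 2300×2.05 + 1530×2.05 = 11296
T_out = 723990 / 11296 = 64.095 °C

T_out = 64.1 °C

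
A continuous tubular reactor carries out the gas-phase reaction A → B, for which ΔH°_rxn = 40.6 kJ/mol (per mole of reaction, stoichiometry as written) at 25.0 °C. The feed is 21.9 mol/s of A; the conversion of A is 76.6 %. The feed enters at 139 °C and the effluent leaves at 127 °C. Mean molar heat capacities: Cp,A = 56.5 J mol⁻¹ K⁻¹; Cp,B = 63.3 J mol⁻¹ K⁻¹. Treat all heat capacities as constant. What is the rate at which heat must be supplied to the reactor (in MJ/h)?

Extent of reaction ξ = 0.766 × 21.9 = 16.775 mol/s
Reaction term: ξ·ΔH°_rxn = 16.775 × 40.6 = 681.08 kJ/s
Sensible, feed 139→25 °C: -141.06 kJ/s
Outlet flows (mol/s): A 5.1246, B 16.775
Sensible, products 25→127 °C: 137.85 kJ/s
Q = ΔH = 677.87 kJ/s = 677.87 kW
Heat supplied = 2440.3 MJ/h

Q_in = 2440 MJ/h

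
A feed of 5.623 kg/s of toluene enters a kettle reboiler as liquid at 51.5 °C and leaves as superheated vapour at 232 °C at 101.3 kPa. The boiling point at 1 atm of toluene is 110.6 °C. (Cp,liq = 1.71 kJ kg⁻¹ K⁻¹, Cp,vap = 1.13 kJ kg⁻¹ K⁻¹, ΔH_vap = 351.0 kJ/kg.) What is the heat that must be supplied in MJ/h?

liquid 51.5→110.6 °C: 101.06 kJ/kg
vaporisation at 110.6 °C: 351 kJ/kg
vapour 110.6→232 °C: 137.18 kJ/kg
Δh = 101.06 + 351 + 137.18 = 589.24 kJ/kg
Q = ṁ·Δh = 5.623 kg/s × 589.24 kJ/kg = 3313.3 kJ/s
|Q| = 3313.3 kW = 11928 MJ/h

Q = 11900 MJ/h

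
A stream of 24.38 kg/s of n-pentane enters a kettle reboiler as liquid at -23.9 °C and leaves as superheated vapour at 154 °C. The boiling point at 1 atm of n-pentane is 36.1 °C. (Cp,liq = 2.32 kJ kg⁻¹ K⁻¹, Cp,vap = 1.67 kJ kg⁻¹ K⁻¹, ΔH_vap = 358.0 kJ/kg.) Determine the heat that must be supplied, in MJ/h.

Q = 60900 MJ/h

liquid -23.9→36.1 °C: 139.2 kJ/kg
vaporisation at 36.1 °C: 358 kJ/kg
vapour 36.1→154 °C: 196.89 kJ/kg
Δh = 139.2 + 358 + 196.89 = 694.09 kJ/kg
Q = ṁ·Δh = 24.38 kg/s × 694.09 kJ/kg = 16922 kJ/s
|Q| = 16922 kW = 60919 MJ/h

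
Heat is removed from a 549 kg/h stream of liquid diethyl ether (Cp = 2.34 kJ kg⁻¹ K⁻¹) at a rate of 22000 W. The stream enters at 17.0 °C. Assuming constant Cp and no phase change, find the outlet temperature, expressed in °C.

T_out = -44.7 °C

Q = 22000 W = 79200 kJ/h
ΔT = Q/(ṁ·Cp) = 79200/(549×2.34) = 61.651 K
T_out = 17.0 − 61.651 = -44.651 °C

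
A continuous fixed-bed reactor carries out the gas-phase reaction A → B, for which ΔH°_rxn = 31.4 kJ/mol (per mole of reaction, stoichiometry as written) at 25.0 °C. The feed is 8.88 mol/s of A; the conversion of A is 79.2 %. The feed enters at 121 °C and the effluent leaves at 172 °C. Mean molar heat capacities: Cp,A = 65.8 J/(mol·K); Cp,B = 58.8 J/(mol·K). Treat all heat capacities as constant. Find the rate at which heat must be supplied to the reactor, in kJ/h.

Q_in = 876000 kJ/h

Extent of reaction ξ = 0.792 × 8.88 = 7.033 mol/s
Reaction term: ξ·ΔH°_rxn = 7.033 × 31.4 = 220.83 kJ/s
Sensible, feed 121→25 °C: -56.093 kJ/s
Outlet flows (mol/s): A 1.847, B 7.033
Sensible, products 25→172 °C: 78.656 kJ/s
Q = ΔH = 243.4 kJ/s = 243.4 kW
Heat supplied = 876230 kJ/h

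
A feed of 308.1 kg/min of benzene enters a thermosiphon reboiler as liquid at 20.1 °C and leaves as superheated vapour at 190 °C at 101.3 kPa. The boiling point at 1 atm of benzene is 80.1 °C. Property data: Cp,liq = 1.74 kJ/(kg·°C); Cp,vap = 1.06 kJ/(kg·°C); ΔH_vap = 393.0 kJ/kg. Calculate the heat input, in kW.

liquid 20.1→80.1 °C: 104.4 kJ/kg
vaporisation at 80.1 °C: 393 kJ/kg
vapour 80.1→190 °C: 116.49 kJ/kg
Δh = 104.4 + 393 + 116.49 = 613.89 kJ/kg
Q = ṁ·Δh = 308.1 kg/min × 613.89 kJ/kg = 189140 kJ/min
|Q| = 3152.3 kW

Q = 3150 kW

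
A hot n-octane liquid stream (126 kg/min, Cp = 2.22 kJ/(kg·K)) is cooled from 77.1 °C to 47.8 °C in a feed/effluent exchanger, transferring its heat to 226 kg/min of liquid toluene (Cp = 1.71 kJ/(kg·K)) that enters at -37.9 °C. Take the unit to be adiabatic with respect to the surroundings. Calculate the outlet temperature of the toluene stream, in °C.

Heat released by hot stream: Q = 126 × 2.22 × (77.1 − 47.8) = 8195.8 kJ/min
Energy balance on cold side (adiabatic exchanger): Q = ṁ_c·Cp_c·(T_c,out − T_c,in)
T_c,out = -37.9 + 8195.8/(226 × 1.71) = -16.693 °C

T_c,out = -16.7 °C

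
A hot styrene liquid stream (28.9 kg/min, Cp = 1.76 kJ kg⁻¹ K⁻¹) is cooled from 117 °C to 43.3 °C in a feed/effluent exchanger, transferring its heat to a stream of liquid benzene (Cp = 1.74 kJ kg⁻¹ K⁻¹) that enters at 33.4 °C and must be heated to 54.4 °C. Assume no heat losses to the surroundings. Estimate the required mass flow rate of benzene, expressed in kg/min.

ṁ_c = 103 kg/min

Heat released by hot stream: Q = 28.9 × 1.76 × (117 − 43.3) = 3748.7 kJ/min
Energy balance on cold side (adiabatic exchanger): Q = ṁ_c·Cp_c·(T_c,out − T_c,in)
ṁ_c = 3748.7 / [1.74 × (54.4 − 33.4)] = 102.59 kg/min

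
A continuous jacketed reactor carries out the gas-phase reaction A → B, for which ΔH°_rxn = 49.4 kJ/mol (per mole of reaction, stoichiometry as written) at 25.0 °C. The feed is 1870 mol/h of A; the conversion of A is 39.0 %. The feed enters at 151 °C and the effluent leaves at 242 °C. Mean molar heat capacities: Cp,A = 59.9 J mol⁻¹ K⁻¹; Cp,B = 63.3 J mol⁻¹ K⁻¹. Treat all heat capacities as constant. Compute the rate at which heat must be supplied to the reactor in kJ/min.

Extent of reaction ξ = 0.390 × 1870 = 729.3 mol/h
Reaction term: ξ·ΔH°_rxn = 729.3 × 49.4 = 36027 kJ/h
Sensible, feed 151→25 °C: -14114 kJ/h
Outlet flows (mol/h): A 1140.7, B 729.3
Sensible, products 25→242 °C: 24845 kJ/h
Q = ΔH = 46759 kJ/h = 12.989 kW
Heat supplied = 779.31 kJ/min

Q_in = 779 kJ/min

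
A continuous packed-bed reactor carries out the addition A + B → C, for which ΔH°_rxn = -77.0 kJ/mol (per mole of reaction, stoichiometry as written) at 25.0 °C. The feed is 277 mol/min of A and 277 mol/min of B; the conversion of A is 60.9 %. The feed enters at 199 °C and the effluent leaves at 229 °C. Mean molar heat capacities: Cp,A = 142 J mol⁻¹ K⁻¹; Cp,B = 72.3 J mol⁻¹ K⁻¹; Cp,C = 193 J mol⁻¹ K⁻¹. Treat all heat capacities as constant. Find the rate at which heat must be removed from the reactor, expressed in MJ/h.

Extent of reaction ξ = 0.609 × 277 = 168.69 mol/min
Reaction term: ξ·ΔH°_rxn = 168.69 × -77.0 = -12989 kJ/min
Sensible, feed 199→25 °C: -10329 kJ/min
Outlet flows (mol/min): A 108.31, B 108.31, C 168.69
Sensible, products 25→229 °C: 11377 kJ/min
Q = ΔH = -11942 kJ/min = -199.03 kW
Heat removed = 716.49 MJ/h

Q_out = 716 MJ/h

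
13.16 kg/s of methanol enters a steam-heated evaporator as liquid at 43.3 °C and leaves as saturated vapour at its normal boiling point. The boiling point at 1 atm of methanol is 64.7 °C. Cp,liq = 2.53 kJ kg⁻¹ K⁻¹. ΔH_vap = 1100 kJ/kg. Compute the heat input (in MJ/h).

liquid 43.3→64.7 °C: 54.142 kJ/kg
vaporisation at 64.7 °C: 1100 kJ/kg
Δh = 54.142 + 1100 = 1154.1 kJ/kg
Q = ṁ·Δh = 13.16 kg/s × 1154.1 kJ/kg = 15189 kJ/s
|Q| = 15189 kW = 54679 MJ/h

Q = 54700 MJ/h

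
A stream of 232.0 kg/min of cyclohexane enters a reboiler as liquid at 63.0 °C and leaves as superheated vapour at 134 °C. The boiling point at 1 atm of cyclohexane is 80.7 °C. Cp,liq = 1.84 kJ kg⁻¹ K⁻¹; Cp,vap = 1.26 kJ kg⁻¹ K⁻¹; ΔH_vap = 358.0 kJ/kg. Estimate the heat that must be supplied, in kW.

liquid 63.0→80.7 °C: 32.568 kJ/kg
vaporisation at 80.7 °C: 358 kJ/kg
vapour 80.7→134 °C: 67.158 kJ/kg
Δh = 32.568 + 358 + 67.158 = 457.73 kJ/kg
Q = ṁ·Δh = 232.0 kg/min × 457.73 kJ/kg = 106190 kJ/min
|Q| = 1769.9 kW

Q = 1770 kW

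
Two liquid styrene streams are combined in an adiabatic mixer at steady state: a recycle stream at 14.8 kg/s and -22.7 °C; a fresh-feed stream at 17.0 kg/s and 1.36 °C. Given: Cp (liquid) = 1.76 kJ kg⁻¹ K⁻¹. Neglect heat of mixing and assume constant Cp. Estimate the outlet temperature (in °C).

T_out = -9.84 °C

No heat crosses the boundary, so H_out = H_in.
T_out = Σ ṁᵢCp,ᵢTᵢ / Σ ṁᵢCp,ᵢ
      = -550.6 / 55.968 = -9.8377 °C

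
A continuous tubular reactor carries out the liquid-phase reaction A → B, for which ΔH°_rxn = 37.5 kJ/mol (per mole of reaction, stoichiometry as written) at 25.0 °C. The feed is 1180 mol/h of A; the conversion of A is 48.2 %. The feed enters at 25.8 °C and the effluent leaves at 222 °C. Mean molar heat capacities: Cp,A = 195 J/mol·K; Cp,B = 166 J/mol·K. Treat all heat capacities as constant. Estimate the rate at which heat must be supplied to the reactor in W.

Q_in = 17600 W

Extent of reaction ξ = 0.482 × 1180 = 568.76 mol/h
Reaction term: ξ·ΔH°_rxn = 568.76 × 37.5 = 21328 kJ/h
Sensible, feed 25.8→25 °C: -184.08 kJ/h
Outlet flows (mol/h): A 611.24, B 568.76
Sensible, products 25→222 °C: 42080 kJ/h
Q = ΔH = 63225 kJ/h = 17.562 kW
Heat supplied = 17562 W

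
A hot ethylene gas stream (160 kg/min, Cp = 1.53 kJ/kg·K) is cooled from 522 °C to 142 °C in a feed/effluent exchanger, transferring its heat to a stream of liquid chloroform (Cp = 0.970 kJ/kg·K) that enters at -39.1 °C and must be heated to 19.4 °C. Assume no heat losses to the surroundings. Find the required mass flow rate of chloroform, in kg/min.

ṁ_c = 1640 kg/min

Heat released by hot stream: Q = 160 × 1.53 × (522 − 142) = 93024 kJ/min
Energy balance on cold side (adiabatic exchanger): Q = ṁ_c·Cp_c·(T_c,out − T_c,in)
ṁ_c = 93024 / [0.970 × (19.4 − -39.1)] = 1639.3 kg/min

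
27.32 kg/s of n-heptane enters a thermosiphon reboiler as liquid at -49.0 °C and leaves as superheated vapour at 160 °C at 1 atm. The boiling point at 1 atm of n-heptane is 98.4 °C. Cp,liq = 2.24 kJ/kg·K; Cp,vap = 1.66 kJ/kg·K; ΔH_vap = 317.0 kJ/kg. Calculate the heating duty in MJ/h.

Q = 73700 MJ/h

liquid -49.0→98.4 °C: 330.18 kJ/kg
vaporisation at 98.4 °C: 317 kJ/kg
vapour 98.4→160 °C: 102.26 kJ/kg
Δh = 330.18 + 317 + 102.26 = 749.43 kJ/kg
Q = ṁ·Δh = 27.32 kg/s × 749.43 kJ/kg = 20474 kJ/s
|Q| = 20474 kW = 73708 MJ/h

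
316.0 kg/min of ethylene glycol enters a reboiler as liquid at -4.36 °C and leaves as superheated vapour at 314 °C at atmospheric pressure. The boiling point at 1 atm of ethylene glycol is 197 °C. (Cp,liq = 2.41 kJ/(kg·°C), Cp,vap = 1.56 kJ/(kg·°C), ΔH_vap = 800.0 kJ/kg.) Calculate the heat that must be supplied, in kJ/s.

Q = 7730 kJ/s

liquid -4.36→197 °C: 485.28 kJ/kg
vaporisation at 197 °C: 800 kJ/kg
vapour 197→314 °C: 182.52 kJ/kg
Δh = 485.28 + 800 + 182.52 = 1467.8 kJ/kg
Q = ṁ·Δh = 316.0 kg/min × 1467.8 kJ/kg = 463820 kJ/min
|Q| = 7730.4 kW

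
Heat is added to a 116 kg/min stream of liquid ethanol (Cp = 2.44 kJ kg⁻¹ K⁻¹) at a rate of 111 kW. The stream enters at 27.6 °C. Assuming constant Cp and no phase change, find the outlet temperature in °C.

T_out = 51.1 °C

Q = 111 kW = 6660 kJ/min
ΔT = Q/(ṁ·Cp) = 6660/(116×2.44) = 23.53 K
T_out = 27.6 + 23.53 = 51.13 °C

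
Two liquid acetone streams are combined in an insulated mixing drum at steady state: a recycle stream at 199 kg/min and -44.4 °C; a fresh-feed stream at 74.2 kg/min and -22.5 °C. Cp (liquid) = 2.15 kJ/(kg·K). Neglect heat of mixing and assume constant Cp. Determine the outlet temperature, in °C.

Adiabatic, steady state ⇒ Σ ṁᵢCp,ᵢ(T_out − Tᵢ) = 0
Σ ṁᵢCp,ᵢTᵢ = 199×2.15×-44.4 + 74.2×2.15×-22.5 = -22586
Σ ṁᵢCp,ᵢ = 199×2.15 + 74.2×2.15 = 587.38
T_out = -22586 / 587.38 = -38.452 °C

T_out = -38.5 °C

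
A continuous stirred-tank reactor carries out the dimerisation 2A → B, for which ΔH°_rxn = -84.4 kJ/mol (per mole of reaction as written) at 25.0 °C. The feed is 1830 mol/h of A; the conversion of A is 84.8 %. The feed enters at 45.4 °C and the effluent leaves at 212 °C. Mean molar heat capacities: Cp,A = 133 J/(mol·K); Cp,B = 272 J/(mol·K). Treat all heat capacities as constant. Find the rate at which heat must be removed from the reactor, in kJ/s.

Q_out = 6.69 kJ/s

Extent of reaction ξ = 0.848 × 1830 / 2 = 775.92 mol/h
Reaction term: ξ·ΔH°_rxn = 775.92 × -84.4 = -65488 kJ/h
Sensible, feed 45.4→25 °C: -4965.2 kJ/h
Outlet flows (mol/h): A 278.16, B 775.92
Sensible, products 25→212 °C: 46385 kJ/h
Q = ΔH = -24068 kJ/h = -6.6856 kW
Heat removed = 6.6856 kJ/s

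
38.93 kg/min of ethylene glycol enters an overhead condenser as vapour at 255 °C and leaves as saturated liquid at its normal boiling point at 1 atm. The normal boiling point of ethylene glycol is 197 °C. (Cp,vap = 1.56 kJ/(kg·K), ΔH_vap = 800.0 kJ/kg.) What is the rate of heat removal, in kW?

Q_c = 578 kW

vapour 255→197 °C: -90.48 kJ/kg
condensation at 197 °C: -800 kJ/kg
Δh = -90.48 + -800 = -890.48 kJ/kg
Q = ṁ·Δh = 38.93 kg/min × -890.48 kJ/kg = -34666 kJ/min
|Q| = 577.77 kW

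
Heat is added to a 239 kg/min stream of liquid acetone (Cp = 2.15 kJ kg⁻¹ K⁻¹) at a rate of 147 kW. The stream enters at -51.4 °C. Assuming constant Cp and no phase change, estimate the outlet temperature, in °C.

T_out = -34.2 °C

Q = 147 kW = 8820 kJ/min
ΔT = Q/(ṁ·Cp) = 8820/(239×2.15) = 17.165 K
T_out = -51.4 + 17.165 = -34.235 °C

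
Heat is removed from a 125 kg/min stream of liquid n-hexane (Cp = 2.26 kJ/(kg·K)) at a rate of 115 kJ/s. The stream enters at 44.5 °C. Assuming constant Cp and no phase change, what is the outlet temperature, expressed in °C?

T_out = 20.1 °C

Q = 115 kJ/s = 6900 kJ/min
ΔT = Q/(ṁ·Cp) = 6900/(125×2.26) = 24.425 K
T_out = 44.5 − 24.425 = 20.075 °C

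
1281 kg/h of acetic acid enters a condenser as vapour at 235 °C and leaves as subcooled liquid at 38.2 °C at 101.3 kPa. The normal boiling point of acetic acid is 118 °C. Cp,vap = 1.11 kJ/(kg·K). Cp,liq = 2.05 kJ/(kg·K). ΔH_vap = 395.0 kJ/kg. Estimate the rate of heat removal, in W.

Q_c = 245000 W

vapour 235→118 °C: -129.87 kJ/kg
condensation at 118 °C: -395 kJ/kg
liquid 118→38.2 °C: -163.59 kJ/kg
Δh = -129.87 + -395 + -163.59 = -688.46 kJ/kg
Q = ṁ·Δh = 1281 kg/h × -688.46 kJ/kg = -881920 kJ/h
|Q| = 244.98 kW = 244980 W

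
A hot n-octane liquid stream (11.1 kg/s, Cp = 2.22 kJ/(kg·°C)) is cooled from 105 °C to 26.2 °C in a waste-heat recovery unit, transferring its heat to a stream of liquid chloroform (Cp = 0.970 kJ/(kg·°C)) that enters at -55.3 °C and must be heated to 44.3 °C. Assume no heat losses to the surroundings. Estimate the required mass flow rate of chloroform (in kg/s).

ṁ_c = 20.1 kg/s

Heat released by hot stream: Q = 11.1 × 2.22 × (105 − 26.2) = 1941.8 kJ/s
Energy balance on cold side (adiabatic exchanger): Q = ṁ_c·Cp_c·(T_c,out − T_c,in)
ṁ_c = 1941.8 / [0.970 × (44.3 − -55.3)] = 20.099 kg/s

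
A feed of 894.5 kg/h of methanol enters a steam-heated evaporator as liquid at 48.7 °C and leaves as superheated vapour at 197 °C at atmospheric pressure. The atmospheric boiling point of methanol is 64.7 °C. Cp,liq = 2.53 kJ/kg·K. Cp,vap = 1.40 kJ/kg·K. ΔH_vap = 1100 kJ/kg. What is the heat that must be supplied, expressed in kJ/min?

liquid 48.7→64.7 °C: 40.48 kJ/kg
vaporisation at 64.7 °C: 1100 kJ/kg
vapour 64.7→197 °C: 185.22 kJ/kg
Δh = 40.48 + 1100 + 185.22 = 1325.7 kJ/kg
Q = ṁ·Δh = 894.5 kg/h × 1325.7 kJ/kg = 1.1858e+06 kJ/h
|Q| = 329.4 kW = 19764 kJ/min

Q = 19800 kJ/min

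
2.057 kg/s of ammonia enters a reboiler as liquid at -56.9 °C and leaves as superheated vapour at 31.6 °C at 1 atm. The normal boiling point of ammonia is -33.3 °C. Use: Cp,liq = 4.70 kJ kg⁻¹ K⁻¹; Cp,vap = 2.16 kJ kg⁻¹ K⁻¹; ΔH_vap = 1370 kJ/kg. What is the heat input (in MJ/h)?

liquid -56.9→-33.3 °C: 110.92 kJ/kg
vaporisation at -33.3 °C: 1370 kJ/kg
vapour -33.3→31.6 °C: 140.18 kJ/kg
Δh = 110.92 + 1370 + 140.18 = 1621.1 kJ/kg
Q = ṁ·Δh = 2.057 kg/s × 1621.1 kJ/kg = 3334.6 kJ/s
|Q| = 3334.6 kW = 12005 MJ/h

Q = 12000 MJ/h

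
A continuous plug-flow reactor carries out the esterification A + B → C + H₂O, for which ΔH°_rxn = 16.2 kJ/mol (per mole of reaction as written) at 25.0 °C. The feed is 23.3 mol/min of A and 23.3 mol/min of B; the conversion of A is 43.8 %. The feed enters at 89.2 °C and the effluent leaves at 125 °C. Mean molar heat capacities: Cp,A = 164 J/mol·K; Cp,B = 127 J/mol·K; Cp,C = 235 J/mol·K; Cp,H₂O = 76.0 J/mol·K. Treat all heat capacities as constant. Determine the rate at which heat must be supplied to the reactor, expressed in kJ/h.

Q_in = 25700 kJ/h

Extent of reaction ξ = 0.438 × 23.3 = 10.205 mol/min
Reaction term: ξ·ΔH°_rxn = 10.205 × 16.2 = 165.33 kJ/min
Sensible, feed 89.2→25 °C: -435.3 kJ/min
Outlet flows (mol/min): A 13.095, B 13.095, C 10.205, H₂O 10.205
Sensible, products 25→125 °C: 698.44 kJ/min
Q = ΔH = 428.47 kJ/min = 7.1412 kW
Heat supplied = 25708 kJ/h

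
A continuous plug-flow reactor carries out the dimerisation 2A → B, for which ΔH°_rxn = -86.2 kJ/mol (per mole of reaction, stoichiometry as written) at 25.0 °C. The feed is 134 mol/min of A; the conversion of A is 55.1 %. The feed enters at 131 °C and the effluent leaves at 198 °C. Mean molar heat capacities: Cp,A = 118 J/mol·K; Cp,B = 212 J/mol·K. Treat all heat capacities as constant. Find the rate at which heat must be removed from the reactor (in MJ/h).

Q_out = 137 MJ/h

Extent of reaction ξ = 0.551 × 134 / 2 = 36.917 mol/min
Reaction term: ξ·ΔH°_rxn = 36.917 × -86.2 = -3182.2 kJ/min
Sensible, feed 131→25 °C: -1676.1 kJ/min
Outlet flows (mol/min): A 60.166, B 36.917
Sensible, products 25→198 °C: 2582.2 kJ/min
Q = ΔH = -2276.1 kJ/min = -37.935 kW
Heat removed = 136.57 MJ/h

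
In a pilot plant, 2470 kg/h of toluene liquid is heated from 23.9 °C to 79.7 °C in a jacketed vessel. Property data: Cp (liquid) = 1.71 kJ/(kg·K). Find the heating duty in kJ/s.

Q = ṁ·Cp·ΔT = 2470 × 1.71 × (79.7 − 23.9) = 235680 kJ/h
Converting: 235680 / 3600 s = 65.467 kW

Q = 65.5 kJ/s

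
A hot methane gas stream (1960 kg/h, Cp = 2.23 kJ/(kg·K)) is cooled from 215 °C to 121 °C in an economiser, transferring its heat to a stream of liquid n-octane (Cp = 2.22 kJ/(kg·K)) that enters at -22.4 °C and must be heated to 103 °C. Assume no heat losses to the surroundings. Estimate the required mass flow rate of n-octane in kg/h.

ṁ_c = 1480 kg/h

Heat released by hot stream: Q = 1960 × 2.23 × (215 − 121) = 410860 kJ/h
Energy balance on cold side (adiabatic exchanger): Q = ṁ_c·Cp_c·(T_c,out − T_c,in)
ṁ_c = 410860 / [2.22 × (103 − -22.4)] = 1475.8 kg/h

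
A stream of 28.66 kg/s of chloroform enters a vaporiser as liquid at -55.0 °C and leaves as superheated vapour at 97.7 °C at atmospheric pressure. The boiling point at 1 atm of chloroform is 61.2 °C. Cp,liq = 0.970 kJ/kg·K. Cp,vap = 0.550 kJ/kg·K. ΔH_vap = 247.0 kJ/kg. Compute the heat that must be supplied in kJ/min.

liquid -55.0→61.2 °C: 112.71 kJ/kg
vaporisation at 61.2 °C: 247 kJ/kg
vapour 61.2→97.7 °C: 20.075 kJ/kg
Δh = 112.71 + 247 + 20.075 = 379.79 kJ/kg
Q = ṁ·Δh = 28.66 kg/s × 379.79 kJ/kg = 10885 kJ/s
|Q| = 10885 kW = 653090 kJ/min

Q = 653000 kJ/min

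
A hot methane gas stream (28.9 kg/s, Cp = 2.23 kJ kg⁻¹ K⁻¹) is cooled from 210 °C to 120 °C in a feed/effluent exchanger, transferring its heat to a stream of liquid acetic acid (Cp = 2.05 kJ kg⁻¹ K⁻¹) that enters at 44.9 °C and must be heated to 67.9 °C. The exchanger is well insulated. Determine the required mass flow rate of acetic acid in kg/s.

Heat released by hot stream: Q = 28.9 × 2.23 × (210 − 120) = 5800.2 kJ/s
Energy balance on cold side (adiabatic exchanger): Q = ṁ_c·Cp_c·(T_c,out − T_c,in)
ṁ_c = 5800.2 / [2.05 × (67.9 − 44.9)] = 123.02 kg/s

ṁ_c = 123 kg/s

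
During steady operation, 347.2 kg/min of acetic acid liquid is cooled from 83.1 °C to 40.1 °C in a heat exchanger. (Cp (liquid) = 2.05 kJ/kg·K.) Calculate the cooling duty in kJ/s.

Q_c = 510 kJ/s

Q = ṁ·Cp·ΔT = 347.2 × 2.05 × (40.1 − 83.1) = -30606 kJ/min
Converting: 30606 / 60 s = 510.09 kW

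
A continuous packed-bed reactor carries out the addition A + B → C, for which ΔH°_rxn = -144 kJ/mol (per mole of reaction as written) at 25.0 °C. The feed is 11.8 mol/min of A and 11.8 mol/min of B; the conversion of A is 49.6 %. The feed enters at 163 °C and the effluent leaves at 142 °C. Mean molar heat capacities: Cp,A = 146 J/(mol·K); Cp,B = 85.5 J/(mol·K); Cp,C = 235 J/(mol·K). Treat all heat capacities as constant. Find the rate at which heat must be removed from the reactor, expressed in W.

Extent of reaction ξ = 0.496 × 11.8 = 5.8528 mol/min
Reaction term: ξ·ΔH°_rxn = 5.8528 × -144 = -842.8 kJ/min
Sensible, feed 163→25 °C: -376.97 kJ/min
Outlet flows (mol/min): A 5.9472, B 5.9472, C 5.8528
Sensible, products 25→142 °C: 322.01 kJ/min
Q = ΔH = -897.77 kJ/min = -14.963 kW
Heat removed = 14963 W

Q_out = 15000 W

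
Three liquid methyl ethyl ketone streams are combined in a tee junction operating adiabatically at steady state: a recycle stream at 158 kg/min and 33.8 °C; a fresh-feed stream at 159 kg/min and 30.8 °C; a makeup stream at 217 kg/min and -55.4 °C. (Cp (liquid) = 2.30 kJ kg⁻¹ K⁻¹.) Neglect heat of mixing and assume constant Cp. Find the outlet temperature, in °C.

No heat crosses the boundary, so H_out = H_in.
T_out = Σ ṁᵢCp,ᵢTᵢ / Σ ṁᵢCp,ᵢ
      = -4103.7 / 1228.2 = -3.3412 °C

T_out = -3.34 °C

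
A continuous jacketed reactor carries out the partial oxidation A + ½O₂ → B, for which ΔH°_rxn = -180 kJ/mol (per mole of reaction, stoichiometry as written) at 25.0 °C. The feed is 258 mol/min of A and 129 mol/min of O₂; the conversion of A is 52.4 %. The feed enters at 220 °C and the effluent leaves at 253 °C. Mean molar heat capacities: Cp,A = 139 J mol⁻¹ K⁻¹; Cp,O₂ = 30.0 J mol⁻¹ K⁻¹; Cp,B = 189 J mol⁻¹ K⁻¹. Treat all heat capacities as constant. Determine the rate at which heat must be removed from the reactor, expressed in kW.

Extent of reaction ξ = 0.524 × 258 = 135.19 mol/min
Reaction term: ξ·ΔH°_rxn = 135.19 × -180 = -24335 kJ/min
Sensible, feed 220→25 °C: -7747.7 kJ/min
Outlet flows (mol/min): A 122.81, O₂ 61.404, B 135.19
Sensible, products 25→253 °C: 10138 kJ/min
Q = ΔH = -21945 kJ/min = -365.74 kW
Heat removed = 365.74 kW

Q_out = 366 kW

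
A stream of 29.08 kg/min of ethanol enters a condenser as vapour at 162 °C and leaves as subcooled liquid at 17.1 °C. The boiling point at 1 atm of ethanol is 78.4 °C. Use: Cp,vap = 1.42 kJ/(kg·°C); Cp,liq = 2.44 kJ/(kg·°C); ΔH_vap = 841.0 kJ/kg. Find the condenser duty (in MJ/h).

vapour 162→78.4 °C: -118.71 kJ/kg
condensation at 78.4 °C: -841 kJ/kg
liquid 78.4→17.1 °C: -149.57 kJ/kg
Δh = -118.71 + -841 + -149.57 = -1109.3 kJ/kg
Q = ṁ·Δh = 29.08 kg/min × -1109.3 kJ/kg = -32258 kJ/min
|Q| = 537.63 kW = 1935.5 MJ/h

Q_c = 1940 MJ/h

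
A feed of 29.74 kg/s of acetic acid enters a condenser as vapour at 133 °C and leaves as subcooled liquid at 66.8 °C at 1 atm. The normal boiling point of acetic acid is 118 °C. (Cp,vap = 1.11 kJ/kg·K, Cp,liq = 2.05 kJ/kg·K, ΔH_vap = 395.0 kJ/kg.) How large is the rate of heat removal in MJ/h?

Q_c = 55300 MJ/h

vapour 133→118 °C: -16.65 kJ/kg
condensation at 118 °C: -395 kJ/kg
liquid 118→66.8 °C: -104.96 kJ/kg
Δh = -16.65 + -395 + -104.96 = -516.61 kJ/kg
Q = ṁ·Δh = 29.74 kg/s × -516.61 kJ/kg = -15364 kJ/s
|Q| = 15364 kW = 55310 MJ/h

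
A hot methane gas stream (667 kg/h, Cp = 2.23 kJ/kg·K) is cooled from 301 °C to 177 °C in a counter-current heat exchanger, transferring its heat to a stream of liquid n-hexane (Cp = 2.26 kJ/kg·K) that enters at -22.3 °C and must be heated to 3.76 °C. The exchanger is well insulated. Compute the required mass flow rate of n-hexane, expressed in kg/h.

ṁ_c = 3130 kg/h

Heat released by hot stream: Q = 667 × 2.23 × (301 − 177) = 184440 kJ/h
Energy balance on cold side (adiabatic exchanger): Q = ṁ_c·Cp_c·(T_c,out − T_c,in)
ṁ_c = 184440 / [2.26 × (3.76 − -22.3)] = 3131.6 kg/h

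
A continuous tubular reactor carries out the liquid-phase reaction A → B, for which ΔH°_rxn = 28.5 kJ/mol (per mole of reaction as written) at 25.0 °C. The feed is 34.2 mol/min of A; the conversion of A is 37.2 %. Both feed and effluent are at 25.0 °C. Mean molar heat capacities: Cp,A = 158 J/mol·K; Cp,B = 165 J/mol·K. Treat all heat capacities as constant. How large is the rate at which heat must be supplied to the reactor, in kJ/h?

Extent of reaction ξ = 0.372 × 34.2 = 12.722 mol/min
Reaction term: ξ·ΔH°_rxn = 12.722 × 28.5 = 362.59 kJ/min
Q = ΔH = 362.59 kJ/min = 6.0431 kW
Heat supplied = 21755 kJ/h

Q_in = 21800 kJ/h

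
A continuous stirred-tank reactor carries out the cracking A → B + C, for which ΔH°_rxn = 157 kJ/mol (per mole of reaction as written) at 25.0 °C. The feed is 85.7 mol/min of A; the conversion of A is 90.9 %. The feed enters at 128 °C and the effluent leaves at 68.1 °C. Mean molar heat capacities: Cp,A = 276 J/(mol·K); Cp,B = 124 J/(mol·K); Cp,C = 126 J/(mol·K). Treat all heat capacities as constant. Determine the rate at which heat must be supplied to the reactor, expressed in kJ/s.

Q_in = 179 kJ/s

Extent of reaction ξ = 0.909 × 85.7 = 77.901 mol/min
Reaction term: ξ·ΔH°_rxn = 77.901 × 157 = 12231 kJ/min
Sensible, feed 128→25 °C: -2436.3 kJ/min
Outlet flows (mol/min): A 7.7987, B 77.901, C 77.901
Sensible, products 25→68.1 °C: 932.16 kJ/min
Q = ΔH = 10726 kJ/min = 178.77 kW
Heat supplied = 178.77 kJ/s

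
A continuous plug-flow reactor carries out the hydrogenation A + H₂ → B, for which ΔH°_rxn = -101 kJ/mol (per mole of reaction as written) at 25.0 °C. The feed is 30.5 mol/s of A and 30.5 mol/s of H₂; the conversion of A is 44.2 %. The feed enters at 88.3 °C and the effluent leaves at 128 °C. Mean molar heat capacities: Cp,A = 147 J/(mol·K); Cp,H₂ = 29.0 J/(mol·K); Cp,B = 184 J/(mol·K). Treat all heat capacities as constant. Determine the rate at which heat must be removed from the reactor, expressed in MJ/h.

Q_out = 4090 MJ/h

Extent of reaction ξ = 0.442 × 30.5 = 13.481 mol/s
Reaction term: ξ·ΔH°_rxn = 13.481 × -101 = -1361.6 kJ/s
Sensible, feed 88.3→25 °C: -339.79 kJ/s
Outlet flows (mol/s): A 17.019, H₂ 17.019, B 13.481
Sensible, products 25→128 °C: 564.01 kJ/s
Q = ΔH = -1137.4 kJ/s = -1137.4 kW
Heat removed = 4094.5 MJ/h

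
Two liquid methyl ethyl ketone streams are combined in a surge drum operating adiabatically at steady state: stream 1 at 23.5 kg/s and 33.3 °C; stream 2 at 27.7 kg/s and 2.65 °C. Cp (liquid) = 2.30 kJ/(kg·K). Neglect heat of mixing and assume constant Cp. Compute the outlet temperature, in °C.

T_out = 16.7 °C

Adiabatic, steady state ⇒ Σ ṁᵢCp,ᵢ(T_out − Tᵢ) = 0
Σ ṁᵢCp,ᵢTᵢ = 23.5×2.30×33.3 + 27.7×2.30×2.65 = 1968.7
Σ ṁᵢCp,ᵢ = 23.5×2.30 + 27.7×2.30 = 117.76
T_out = 1968.7 / 117.76 = 16.718 °C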